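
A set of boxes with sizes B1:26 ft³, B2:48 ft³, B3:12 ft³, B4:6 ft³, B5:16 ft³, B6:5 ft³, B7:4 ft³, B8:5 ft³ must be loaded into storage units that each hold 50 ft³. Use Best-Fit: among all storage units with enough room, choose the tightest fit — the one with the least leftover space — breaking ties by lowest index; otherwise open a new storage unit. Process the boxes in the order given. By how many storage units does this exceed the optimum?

0

Best-Fit: [26,12,6,5] [48] [16,4,5] → 3 storage units.
Total size 122 ft³; any packing needs at least ⌈122/50⌉ = 3 storage units.
So 3 is already optimal.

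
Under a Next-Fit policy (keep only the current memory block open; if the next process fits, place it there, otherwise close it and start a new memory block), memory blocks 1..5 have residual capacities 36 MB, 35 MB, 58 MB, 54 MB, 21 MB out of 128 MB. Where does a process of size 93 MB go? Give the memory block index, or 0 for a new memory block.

Next-Fit only looks at memory block 5, which has 21 MB free.
93 MB does not fit, so a new memory block is opened.

0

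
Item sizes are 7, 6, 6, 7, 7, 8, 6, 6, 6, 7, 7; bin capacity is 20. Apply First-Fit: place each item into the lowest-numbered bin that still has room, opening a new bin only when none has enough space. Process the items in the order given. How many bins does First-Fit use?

4 bins

bin 1: place 7, 13 left
bin 1: place 6, 7 left
bin 1: place 6, 1 left
bin 2: place 7, 13 left
bin 2: place 7, 6 left
bin 3: place 8, 12 left
bin 2: place 6, 0 left
bin 3: place 6, 6 left
bin 3: place 6, 0 left
bin 4: place 7, 13 left
bin 4: place 7, 6 left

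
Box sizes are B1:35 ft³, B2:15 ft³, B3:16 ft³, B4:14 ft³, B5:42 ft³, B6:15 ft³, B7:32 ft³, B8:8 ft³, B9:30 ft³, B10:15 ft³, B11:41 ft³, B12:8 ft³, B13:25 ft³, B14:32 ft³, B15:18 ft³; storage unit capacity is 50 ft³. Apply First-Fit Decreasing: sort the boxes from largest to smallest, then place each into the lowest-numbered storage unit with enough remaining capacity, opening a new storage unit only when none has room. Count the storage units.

Sorted descending: 42, 41, 35, 32, 32, 30, 25, 18, 16, 15, 15, 15, 14, 8, 8.
storage unit 1: place 42 ft³, 8 ft³ left
storage unit 2: place 41 ft³, 9 ft³ left
storage unit 3: place 35 ft³, 15 ft³ left
storage unit 4: place 32 ft³, 18 ft³ left
storage unit 5: place 32 ft³, 18 ft³ left
storage unit 6: place 30 ft³, 20 ft³ left
storage unit 7: place 25 ft³, 25 ft³ left
storage unit 4: place 18 ft³, 0 ft³ left
storage unit 5: place 16 ft³, 2 ft³ left
storage unit 3: place 15 ft³, 0 ft³ left
storage unit 6: place 15 ft³, 5 ft³ left
storage unit 7: place 15 ft³, 10 ft³ left
storage unit 8: place 14 ft³, 36 ft³ left
storage unit 1: place 8 ft³, 0 ft³ left
storage unit 2: place 8 ft³, 1 ft³ left

8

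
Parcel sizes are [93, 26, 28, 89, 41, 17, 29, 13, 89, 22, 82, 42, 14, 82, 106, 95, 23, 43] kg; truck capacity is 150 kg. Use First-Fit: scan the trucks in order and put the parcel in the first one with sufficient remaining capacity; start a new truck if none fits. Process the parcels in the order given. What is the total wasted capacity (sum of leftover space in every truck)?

truck 1: place 93 kg, 57 kg left
truck 1: place 26 kg, 31 kg left
truck 1: place 28 kg, 3 kg left
truck 2: place 89 kg, 61 kg left
truck 2: place 41 kg, 20 kg left
truck 2: place 17 kg, 3 kg left
truck 3: place 29 kg, 121 kg left
truck 3: place 13 kg, 108 kg left
truck 3: place 89 kg, 19 kg left
truck 4: place 22 kg, 128 kg left
truck 4: place 82 kg, 46 kg left
truck 4: place 42 kg, 4 kg left
truck 3: place 14 kg, 5 kg left
truck 5: place 82 kg, 68 kg left
truck 6: place 106 kg, 44 kg left
truck 7: place 95 kg, 55 kg left
truck 5: place 23 kg, 45 kg left
truck 5: place 43 kg, 2 kg left
7 trucks × 150 kg = 1050 kg; used 934 kg; unused 116 kg.

116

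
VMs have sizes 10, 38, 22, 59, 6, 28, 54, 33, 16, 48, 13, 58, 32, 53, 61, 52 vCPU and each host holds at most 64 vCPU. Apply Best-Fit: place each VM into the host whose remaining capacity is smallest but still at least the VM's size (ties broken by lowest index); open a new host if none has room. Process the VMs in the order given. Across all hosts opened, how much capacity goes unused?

121

Put 10 vCPU in host 1; 54 vCPU remain.
Put 38 vCPU in host 1; 16 vCPU remain.
Put 22 vCPU in host 2; 42 vCPU remain.
Put 59 vCPU in host 3; 5 vCPU remain.
Put 6 vCPU in host 1; 10 vCPU remain.
Put 28 vCPU in host 2; 14 vCPU remain.
Put 54 vCPU in host 4; 10 vCPU remain.
Put 33 vCPU in host 5; 31 vCPU remain.
Put 16 vCPU in host 5; 15 vCPU remain.
Put 48 vCPU in host 6; 16 vCPU remain.
Put 13 vCPU in host 2; 1 vCPU remain.
Put 58 vCPU in host 7; 6 vCPU remain.
Put 32 vCPU in host 8; 32 vCPU remain.
Put 53 vCPU in host 9; 11 vCPU remain.
Put 61 vCPU in host 10; 3 vCPU remain.
Put 52 vCPU in host 11; 12 vCPU remain.
11 hosts × 64 vCPU = 704 vCPU; used 583 vCPU; unused 121 vCPU.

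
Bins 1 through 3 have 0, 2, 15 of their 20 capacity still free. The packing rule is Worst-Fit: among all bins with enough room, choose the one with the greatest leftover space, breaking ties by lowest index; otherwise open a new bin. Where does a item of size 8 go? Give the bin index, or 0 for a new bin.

3

Bins with room: bin 3 (15).
Most room is bin 3 with 15 free.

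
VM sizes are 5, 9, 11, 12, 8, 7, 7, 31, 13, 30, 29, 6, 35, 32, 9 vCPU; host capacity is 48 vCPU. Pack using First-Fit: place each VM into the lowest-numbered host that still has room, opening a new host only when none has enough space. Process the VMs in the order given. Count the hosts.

host 1: place 5 vCPU, 43 vCPU left
host 1: place 9 vCPU, 34 vCPU left
host 1: place 11 vCPU, 23 vCPU left
host 1: place 12 vCPU, 11 vCPU left
host 1: place 8 vCPU, 3 vCPU left
host 2: place 7 vCPU, 41 vCPU left
host 2: place 7 vCPU, 34 vCPU left
host 2: place 31 vCPU, 3 vCPU left
host 3: place 13 vCPU, 35 vCPU left
host 3: place 30 vCPU, 5 vCPU left
host 4: place 29 vCPU, 19 vCPU left
host 4: place 6 vCPU, 13 vCPU left
host 5: place 35 vCPU, 13 vCPU left
host 6: place 32 vCPU, 16 vCPU left
host 4: place 9 vCPU, 4 vCPU left

6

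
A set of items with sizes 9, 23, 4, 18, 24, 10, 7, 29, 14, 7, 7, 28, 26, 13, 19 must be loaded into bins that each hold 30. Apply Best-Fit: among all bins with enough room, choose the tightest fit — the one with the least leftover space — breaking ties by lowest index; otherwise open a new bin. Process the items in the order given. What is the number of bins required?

bin 1: place 9, 21 left
bin 2: place 23, 7 left
bin 2: place 4, 3 left
bin 1: place 18, 3 left
bin 3: place 24, 6 left
bin 4: place 10, 20 left
bin 4: place 7, 13 left
bin 5: place 29, 1 left
bin 6: place 14, 16 left
bin 4: place 7, 6 left
bin 6: place 7, 9 left
bin 7: place 28, 2 left
bin 8: place 26, 4 left
bin 9: place 13, 17 left
bin 10: place 19, 11 left

10 bins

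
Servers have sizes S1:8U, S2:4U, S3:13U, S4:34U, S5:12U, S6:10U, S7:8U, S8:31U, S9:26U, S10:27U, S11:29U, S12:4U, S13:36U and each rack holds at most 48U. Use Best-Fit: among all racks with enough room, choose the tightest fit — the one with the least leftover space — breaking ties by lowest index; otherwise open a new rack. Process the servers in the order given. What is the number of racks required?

rack 1: place S1 (8U), 40U left
rack 1: place S2 (4U), 36U left
rack 1: place S3 (13U), 23U left
rack 2: place S4 (34U), 14U left
rack 2: place S5 (12U), 2U left
rack 1: place S6 (10U), 13U left
rack 1: place S7 (8U), 5U left
rack 3: place S8 (31U), 17U left
rack 4: place S9 (26U), 22U left
rack 5: place S10 (27U), 21U left
rack 6: place S11 (29U), 19U left
rack 1: place S12 (4U), 1U left
rack 7: place S13 (36U), 12U left
Final racks: [8,4,13,10,8,4] [34,12] [31] [26] [27] [29] [36].

7 racks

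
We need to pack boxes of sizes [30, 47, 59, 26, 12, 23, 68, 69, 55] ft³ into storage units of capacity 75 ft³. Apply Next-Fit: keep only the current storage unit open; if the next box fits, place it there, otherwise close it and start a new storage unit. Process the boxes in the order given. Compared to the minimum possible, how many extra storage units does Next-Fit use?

1

Next-Fit: [30] [47] [59] [26,12,23] [68] [69] [55] → 7 storage units.
Total size 389 ft³; any packing needs at least ⌈389/75⌉ = 6 storage units.
An optimal packing achieves that bound: [69] [68] [59,12] [55] [47,26] [30,23] → 6 storage units.
Excess: 7 − 6 = 1.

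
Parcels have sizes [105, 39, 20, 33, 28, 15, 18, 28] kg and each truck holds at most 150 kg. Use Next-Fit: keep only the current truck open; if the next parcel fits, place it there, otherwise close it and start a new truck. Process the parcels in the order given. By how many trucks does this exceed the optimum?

Next-Fit: [105,39] [20,33,28,15,18,28] → 2 trucks.
Total size 286 kg; any packing needs at least ⌈286/150⌉ = 2 trucks.
So 2 is already optimal.

0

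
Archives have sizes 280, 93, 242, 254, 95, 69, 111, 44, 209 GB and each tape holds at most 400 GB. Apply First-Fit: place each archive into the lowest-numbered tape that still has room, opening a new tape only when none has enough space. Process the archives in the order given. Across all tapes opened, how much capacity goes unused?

Put 280 GB in tape 1; 120 GB remain.
Put 93 GB in tape 1; 27 GB remain.
Put 242 GB in tape 2; 158 GB remain.
Put 254 GB in tape 3; 146 GB remain.
Put 95 GB in tape 2; 63 GB remain.
Put 69 GB in tape 3; 77 GB remain.
Put 111 GB in tape 4; 289 GB remain.
Put 44 GB in tape 2; 19 GB remain.
Put 209 GB in tape 4; 80 GB remain.
4 tapes × 400 GB = 1600 GB; used 1397 GB; unused 203 GB.

203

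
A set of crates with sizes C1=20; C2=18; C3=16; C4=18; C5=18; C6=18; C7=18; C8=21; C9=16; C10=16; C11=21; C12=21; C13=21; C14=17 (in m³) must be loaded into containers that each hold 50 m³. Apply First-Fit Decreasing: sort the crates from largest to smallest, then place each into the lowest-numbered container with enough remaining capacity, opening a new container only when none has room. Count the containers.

7

Sorted descending: 21, 21, 21, 21, 20, 18, 18, 18, 18, 18, 17, 16, 16, 16.
21 m³ → container 1 (remaining 29 m³)
21 m³ → container 1 (remaining 8 m³)
21 m³ → container 2 (remaining 29 m³)
21 m³ → container 2 (remaining 8 m³)
20 m³ → container 3 (remaining 30 m³)
18 m³ → container 3 (remaining 12 m³)
18 m³ → container 4 (remaining 32 m³)
18 m³ → container 4 (remaining 14 m³)
18 m³ → container 5 (remaining 32 m³)
18 m³ → container 5 (remaining 14 m³)
17 m³ → container 6 (remaining 33 m³)
16 m³ → container 6 (remaining 17 m³)
16 m³ → container 6 (remaining 1 m³)
16 m³ → container 7 (remaining 34 m³)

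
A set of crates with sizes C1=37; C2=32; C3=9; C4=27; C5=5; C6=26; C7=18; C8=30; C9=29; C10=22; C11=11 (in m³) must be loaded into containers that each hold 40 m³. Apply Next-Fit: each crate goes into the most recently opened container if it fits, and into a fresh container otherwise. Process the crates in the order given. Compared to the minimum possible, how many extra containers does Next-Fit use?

1

Next-Fit: [37] [32] [9,27] [5,26] [18] [30] [29] [22,11] → 8 containers.
Total size 246 m³; any packing needs at least ⌈246/40⌉ = 7 containers.
An optimal packing achieves that bound: [37] [32,5] [30,9] [29,11] [27] [26] [22,18] → 7 containers.
Excess: 8 − 7 = 1.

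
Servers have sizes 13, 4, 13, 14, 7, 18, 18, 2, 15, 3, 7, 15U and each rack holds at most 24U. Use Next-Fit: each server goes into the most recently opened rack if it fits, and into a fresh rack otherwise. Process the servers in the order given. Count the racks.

7 racks

rack 1: place 13U, 11U left
rack 1: place 4U, 7U left
rack 2: place 13U, 11U left
rack 3: place 14U, 10U left
rack 3: place 7U, 3U left
rack 4: place 18U, 6U left
rack 5: place 18U, 6U left
rack 5: place 2U, 4U left
rack 6: place 15U, 9U left
rack 6: place 3U, 6U left
rack 7: place 7U, 17U left
rack 7: place 15U, 2U left
Final racks: [13,4] [13] [14,7] [18] [18,2] [15,3] [7,15].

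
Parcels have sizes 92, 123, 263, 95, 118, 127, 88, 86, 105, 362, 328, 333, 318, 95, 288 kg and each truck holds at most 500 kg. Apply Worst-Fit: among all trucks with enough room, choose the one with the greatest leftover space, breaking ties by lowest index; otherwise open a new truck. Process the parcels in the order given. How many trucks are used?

8

truck 1: place 92 kg, 408 kg left
truck 1: place 123 kg, 285 kg left
truck 1: place 263 kg, 22 kg left
truck 2: place 95 kg, 405 kg left
truck 2: place 118 kg, 287 kg left
truck 2: place 127 kg, 160 kg left
truck 2: place 88 kg, 72 kg left
truck 3: place 86 kg, 414 kg left
truck 3: place 105 kg, 309 kg left
truck 4: place 362 kg, 138 kg left
truck 5: place 328 kg, 172 kg left
truck 6: place 333 kg, 167 kg left
truck 7: place 318 kg, 182 kg left
truck 3: place 95 kg, 214 kg left
truck 8: place 288 kg, 212 kg left
Final trucks: [92,123,263] [95,118,127,88] [86,105,95] [362] [328] [333] [318] [288].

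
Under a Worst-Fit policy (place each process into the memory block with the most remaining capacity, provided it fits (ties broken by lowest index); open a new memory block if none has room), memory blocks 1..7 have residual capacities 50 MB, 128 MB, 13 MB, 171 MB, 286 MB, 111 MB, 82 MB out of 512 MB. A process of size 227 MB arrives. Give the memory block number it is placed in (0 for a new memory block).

Memory blocks with room: memory block 5 (286 MB).
Most room is memory block 5 with 286 MB free.

5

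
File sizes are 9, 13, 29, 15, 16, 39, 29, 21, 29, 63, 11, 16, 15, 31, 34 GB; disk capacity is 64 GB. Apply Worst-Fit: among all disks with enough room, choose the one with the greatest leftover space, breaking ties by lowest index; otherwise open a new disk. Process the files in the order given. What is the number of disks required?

7

disk 1: place 9 GB, 55 GB left
disk 1: place 13 GB, 42 GB left
disk 1: place 29 GB, 13 GB left
disk 2: place 15 GB, 49 GB left
disk 2: place 16 GB, 33 GB left
disk 3: place 39 GB, 25 GB left
disk 2: place 29 GB, 4 GB left
disk 3: place 21 GB, 4 GB left
disk 4: place 29 GB, 35 GB left
disk 5: place 63 GB, 1 GB left
disk 4: place 11 GB, 24 GB left
disk 4: place 16 GB, 8 GB left
disk 6: place 15 GB, 49 GB left
disk 6: place 31 GB, 18 GB left
disk 7: place 34 GB, 30 GB left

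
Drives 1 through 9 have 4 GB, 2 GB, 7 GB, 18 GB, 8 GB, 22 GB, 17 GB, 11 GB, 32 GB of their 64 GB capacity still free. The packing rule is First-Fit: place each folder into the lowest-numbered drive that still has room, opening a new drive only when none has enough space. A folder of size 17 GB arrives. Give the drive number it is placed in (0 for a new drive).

Drives with room: drive 4 (18 GB), drive 6 (22 GB), drive 7 (17 GB), drive 9 (32 GB).
The first with room is drive 4.

4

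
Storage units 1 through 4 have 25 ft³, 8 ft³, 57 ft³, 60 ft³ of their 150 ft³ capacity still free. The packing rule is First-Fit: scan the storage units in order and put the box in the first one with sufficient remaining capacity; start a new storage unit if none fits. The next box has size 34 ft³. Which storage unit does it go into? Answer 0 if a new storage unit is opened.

3

Storage units with room: storage unit 3 (57 ft³), storage unit 4 (60 ft³).
The first with room is storage unit 3.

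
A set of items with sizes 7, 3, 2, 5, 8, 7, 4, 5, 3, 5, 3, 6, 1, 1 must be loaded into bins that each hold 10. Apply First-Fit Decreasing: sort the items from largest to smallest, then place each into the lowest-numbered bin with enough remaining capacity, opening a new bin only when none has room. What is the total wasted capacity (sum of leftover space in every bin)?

Sorted descending: 8, 7, 7, 6, 5, 5, 5, 4, 3, 3, 3, 2, 1, 1.
bin 1: place 8, 2 left
bin 2: place 7, 3 left
bin 3: place 7, 3 left
bin 4: place 6, 4 left
bin 5: place 5, 5 left
bin 5: place 5, 0 left
bin 6: place 5, 5 left
bin 4: place 4, 0 left
bin 2: place 3, 0 left
bin 3: place 3, 0 left
bin 6: place 3, 2 left
bin 1: place 2, 0 left
bin 6: place 1, 1 left
bin 6: place 1, 0 left
6 bins × 10 = 60; used 60; unused 0.

0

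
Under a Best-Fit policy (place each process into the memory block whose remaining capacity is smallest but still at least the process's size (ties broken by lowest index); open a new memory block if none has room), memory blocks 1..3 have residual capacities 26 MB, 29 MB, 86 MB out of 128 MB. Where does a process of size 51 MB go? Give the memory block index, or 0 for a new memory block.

Memory blocks with room: memory block 3 (86 MB).
Tightest fit is memory block 3 with 86 MB free.

3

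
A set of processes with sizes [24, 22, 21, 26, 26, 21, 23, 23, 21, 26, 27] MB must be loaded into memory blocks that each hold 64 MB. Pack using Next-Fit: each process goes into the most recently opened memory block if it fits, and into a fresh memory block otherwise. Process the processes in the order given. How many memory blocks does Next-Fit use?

memory block 1: place 24 MB, 40 MB left
memory block 1: place 22 MB, 18 MB left
memory block 2: place 21 MB, 43 MB left
memory block 2: place 26 MB, 17 MB left
memory block 3: place 26 MB, 38 MB left
memory block 3: place 21 MB, 17 MB left
memory block 4: place 23 MB, 41 MB left
memory block 4: place 23 MB, 18 MB left
memory block 5: place 21 MB, 43 MB left
memory block 5: place 26 MB, 17 MB left
memory block 6: place 27 MB, 37 MB left
Final memory blocks: [24,22] [21,26] [26,21] [23,23] [21,26] [27].

6 memory blocks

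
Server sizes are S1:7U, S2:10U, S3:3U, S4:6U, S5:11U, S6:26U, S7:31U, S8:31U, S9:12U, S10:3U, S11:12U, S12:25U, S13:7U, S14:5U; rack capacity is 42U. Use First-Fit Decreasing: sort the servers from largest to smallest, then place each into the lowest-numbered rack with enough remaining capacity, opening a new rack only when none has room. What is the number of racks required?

5

Sorted descending: 31, 31, 26, 25, 12, 12, 11, 10, 7, 7, 6, 5, 3, 3.
31U → rack 1 (remaining 11U)
31U → rack 2 (remaining 11U)
26U → rack 3 (remaining 16U)
25U → rack 4 (remaining 17U)
12U → rack 3 (remaining 4U)
12U → rack 4 (remaining 5U)
11U → rack 1 (remaining 0U)
10U → rack 2 (remaining 1U)
7U → rack 5 (remaining 35U)
7U → rack 5 (remaining 28U)
6U → rack 5 (remaining 22U)
5U → rack 4 (remaining 0U)
3U → rack 3 (remaining 1U)
3U → rack 5 (remaining 19U)
Final racks: [31,11] [31,10] [26,12,3] [25,12,5] [7,7,6,3].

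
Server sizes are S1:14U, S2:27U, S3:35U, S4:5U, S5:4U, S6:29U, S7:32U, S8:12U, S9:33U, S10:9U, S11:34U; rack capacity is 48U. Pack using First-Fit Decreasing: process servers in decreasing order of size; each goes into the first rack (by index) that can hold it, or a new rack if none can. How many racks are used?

Sorted descending: 35, 34, 33, 32, 29, 27, 14, 12, 9, 5, 4.
rack 1: place 35U, 13U left
rack 2: place 34U, 14U left
rack 3: place 33U, 15U left
rack 4: place 32U, 16U left
rack 5: place 29U, 19U left
rack 6: place 27U, 21U left
rack 2: place 14U, 0U left
rack 1: place 12U, 1U left
rack 3: place 9U, 6U left
rack 3: place 5U, 1U left
rack 4: place 4U, 12U left
Final racks: [35,12] [34,14] [33,9,5] [32,4] [29] [27].

6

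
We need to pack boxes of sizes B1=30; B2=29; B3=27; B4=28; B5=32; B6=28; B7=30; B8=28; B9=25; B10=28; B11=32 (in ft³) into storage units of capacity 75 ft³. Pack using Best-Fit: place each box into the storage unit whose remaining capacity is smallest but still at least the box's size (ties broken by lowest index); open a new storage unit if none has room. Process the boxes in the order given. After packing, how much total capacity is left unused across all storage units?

133

Put B1 (30 ft³) in storage unit 1; 45 ft³ remain.
Put B2 (29 ft³) in storage unit 1; 16 ft³ remain.
Put B3 (27 ft³) in storage unit 2; 48 ft³ remain.
Put B4 (28 ft³) in storage unit 2; 20 ft³ remain.
Put B5 (32 ft³) in storage unit 3; 43 ft³ remain.
Put B6 (28 ft³) in storage unit 3; 15 ft³ remain.
Put B7 (30 ft³) in storage unit 4; 45 ft³ remain.
Put B8 (28 ft³) in storage unit 4; 17 ft³ remain.
Put B9 (25 ft³) in storage unit 5; 50 ft³ remain.
Put B10 (28 ft³) in storage unit 5; 22 ft³ remain.
Put B11 (32 ft³) in storage unit 6; 43 ft³ remain.
6 storage units × 75 ft³ = 450 ft³; used 317 ft³; unused 133 ft³.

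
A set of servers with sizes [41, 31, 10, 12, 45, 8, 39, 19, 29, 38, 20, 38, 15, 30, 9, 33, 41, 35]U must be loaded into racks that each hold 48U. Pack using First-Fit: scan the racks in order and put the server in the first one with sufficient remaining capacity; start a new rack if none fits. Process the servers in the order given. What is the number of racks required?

13

41U → rack 1 (remaining 7U)
31U → rack 2 (remaining 17U)
10U → rack 2 (remaining 7U)
12U → rack 3 (remaining 36U)
45U → rack 4 (remaining 3U)
8U → rack 3 (remaining 28U)
39U → rack 5 (remaining 9U)
19U → rack 3 (remaining 9U)
29U → rack 6 (remaining 19U)
38U → rack 7 (remaining 10U)
20U → rack 8 (remaining 28U)
38U → rack 9 (remaining 10U)
15U → rack 6 (remaining 4U)
30U → rack 10 (remaining 18U)
9U → rack 3 (remaining 0U)
33U → rack 11 (remaining 15U)
41U → rack 12 (remaining 7U)
35U → rack 13 (remaining 13U)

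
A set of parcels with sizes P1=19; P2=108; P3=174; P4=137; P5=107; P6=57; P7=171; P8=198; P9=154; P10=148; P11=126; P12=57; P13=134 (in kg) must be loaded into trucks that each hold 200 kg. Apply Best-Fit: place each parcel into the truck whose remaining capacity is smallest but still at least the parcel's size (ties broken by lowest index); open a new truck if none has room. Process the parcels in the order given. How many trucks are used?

truck 1: place P1 (19 kg), 181 kg left
truck 1: place P2 (108 kg), 73 kg left
truck 2: place P3 (174 kg), 26 kg left
truck 3: place P4 (137 kg), 63 kg left
truck 4: place P5 (107 kg), 93 kg left
truck 3: place P6 (57 kg), 6 kg left
truck 5: place P7 (171 kg), 29 kg left
truck 6: place P8 (198 kg), 2 kg left
truck 7: place P9 (154 kg), 46 kg left
truck 8: place P10 (148 kg), 52 kg left
truck 9: place P11 (126 kg), 74 kg left
truck 1: place P12 (57 kg), 16 kg left
truck 10: place P13 (134 kg), 66 kg left
Final trucks: [19,108,57] [174] [137,57] [107] [171] [198] [154] [148] [126] [134].

10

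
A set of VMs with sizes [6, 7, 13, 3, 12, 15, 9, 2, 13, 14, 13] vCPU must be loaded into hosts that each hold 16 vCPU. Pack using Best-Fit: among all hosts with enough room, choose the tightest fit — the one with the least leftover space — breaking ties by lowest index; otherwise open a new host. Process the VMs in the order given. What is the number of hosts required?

Put 6 vCPU in host 1; 10 vCPU remain.
Put 7 vCPU in host 1; 3 vCPU remain.
Put 13 vCPU in host 2; 3 vCPU remain.
Put 3 vCPU in host 1; 0 vCPU remain.
Put 12 vCPU in host 3; 4 vCPU remain.
Put 15 vCPU in host 4; 1 vCPU remain.
Put 9 vCPU in host 5; 7 vCPU remain.
Put 2 vCPU in host 2; 1 vCPU remain.
Put 13 vCPU in host 6; 3 vCPU remain.
Put 14 vCPU in host 7; 2 vCPU remain.
Put 13 vCPU in host 8; 3 vCPU remain.
Final hosts: [6,7,3] [13,2] [12] [15] [9] [13] [14] [13].

8 hosts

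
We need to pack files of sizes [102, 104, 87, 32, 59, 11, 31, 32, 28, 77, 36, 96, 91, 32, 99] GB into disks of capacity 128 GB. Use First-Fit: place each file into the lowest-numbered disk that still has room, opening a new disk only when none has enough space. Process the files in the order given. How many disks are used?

102 GB → disk 1 (remaining 26 GB)
104 GB → disk 2 (remaining 24 GB)
87 GB → disk 3 (remaining 41 GB)
32 GB → disk 3 (remaining 9 GB)
59 GB → disk 4 (remaining 69 GB)
11 GB → disk 1 (remaining 15 GB)
31 GB → disk 4 (remaining 38 GB)
32 GB → disk 4 (remaining 6 GB)
28 GB → disk 5 (remaining 100 GB)
77 GB → disk 5 (remaining 23 GB)
36 GB → disk 6 (remaining 92 GB)
96 GB → disk 7 (remaining 32 GB)
91 GB → disk 6 (remaining 1 GB)
32 GB → disk 7 (remaining 0 GB)
99 GB → disk 8 (remaining 29 GB)
Final disks: [102,11] [104] [87,32] [59,31,32] [28,77] [36,91] [96,32] [99].

8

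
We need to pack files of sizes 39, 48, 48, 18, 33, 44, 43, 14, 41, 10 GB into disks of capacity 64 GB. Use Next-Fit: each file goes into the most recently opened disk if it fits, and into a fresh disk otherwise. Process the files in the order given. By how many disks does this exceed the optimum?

Next-Fit: [39] [48] [48] [18,33] [44] [43,14] [41,10] → 7 disks.
7 files exceed 32 GB (half the capacity), and no two of those can share a disk, so at least 7 disks are needed.
So 7 is already optimal.

0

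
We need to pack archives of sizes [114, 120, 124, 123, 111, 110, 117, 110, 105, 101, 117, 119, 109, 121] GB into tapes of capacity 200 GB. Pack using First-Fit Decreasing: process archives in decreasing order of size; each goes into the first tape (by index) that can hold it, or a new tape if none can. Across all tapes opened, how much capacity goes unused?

Sorted descending: 124, 123, 121, 120, 119, 117, 117, 114, 111, 110, 110, 109, 105, 101.
124 GB → tape 1 (remaining 76 GB)
123 GB → tape 2 (remaining 77 GB)
121 GB → tape 3 (remaining 79 GB)
120 GB → tape 4 (remaining 80 GB)
119 GB → tape 5 (remaining 81 GB)
117 GB → tape 6 (remaining 83 GB)
117 GB → tape 7 (remaining 83 GB)
114 GB → tape 8 (remaining 86 GB)
111 GB → tape 9 (remaining 89 GB)
110 GB → tape 10 (remaining 90 GB)
110 GB → tape 11 (remaining 90 GB)
109 GB → tape 12 (remaining 91 GB)
105 GB → tape 13 (remaining 95 GB)
101 GB → tape 14 (remaining 99 GB)
14 tapes × 200 GB = 2800 GB; used 1601 GB; unused 1199 GB.

1199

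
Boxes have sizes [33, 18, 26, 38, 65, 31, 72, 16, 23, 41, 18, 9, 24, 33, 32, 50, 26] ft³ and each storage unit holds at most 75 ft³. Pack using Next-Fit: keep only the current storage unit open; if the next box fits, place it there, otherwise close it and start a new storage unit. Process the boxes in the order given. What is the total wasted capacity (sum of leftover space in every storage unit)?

33 ft³ → storage unit 1 (remaining 42 ft³)
18 ft³ → storage unit 1 (remaining 24 ft³)
26 ft³ → storage unit 2 (remaining 49 ft³)
38 ft³ → storage unit 2 (remaining 11 ft³)
65 ft³ → storage unit 3 (remaining 10 ft³)
31 ft³ → storage unit 4 (remaining 44 ft³)
72 ft³ → storage unit 5 (remaining 3 ft³)
16 ft³ → storage unit 6 (remaining 59 ft³)
23 ft³ → storage unit 6 (remaining 36 ft³)
41 ft³ → storage unit 7 (remaining 34 ft³)
18 ft³ → storage unit 7 (remaining 16 ft³)
9 ft³ → storage unit 7 (remaining 7 ft³)
24 ft³ → storage unit 8 (remaining 51 ft³)
33 ft³ → storage unit 8 (remaining 18 ft³)
32 ft³ → storage unit 9 (remaining 43 ft³)
50 ft³ → storage unit 10 (remaining 25 ft³)
26 ft³ → storage unit 11 (remaining 49 ft³)
11 storage units × 75 ft³ = 825 ft³; used 555 ft³; unused 270 ft³.

270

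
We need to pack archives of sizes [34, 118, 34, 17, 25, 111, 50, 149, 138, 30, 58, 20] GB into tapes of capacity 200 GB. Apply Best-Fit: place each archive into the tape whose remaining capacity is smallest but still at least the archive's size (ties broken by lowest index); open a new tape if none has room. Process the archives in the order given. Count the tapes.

34 GB → tape 1 (remaining 166 GB)
118 GB → tape 1 (remaining 48 GB)
34 GB → tape 1 (remaining 14 GB)
17 GB → tape 2 (remaining 183 GB)
25 GB → tape 2 (remaining 158 GB)
111 GB → tape 2 (remaining 47 GB)
50 GB → tape 3 (remaining 150 GB)
149 GB → tape 3 (remaining 1 GB)
138 GB → tape 4 (remaining 62 GB)
30 GB → tape 2 (remaining 17 GB)
58 GB → tape 4 (remaining 4 GB)
20 GB → tape 5 (remaining 180 GB)

5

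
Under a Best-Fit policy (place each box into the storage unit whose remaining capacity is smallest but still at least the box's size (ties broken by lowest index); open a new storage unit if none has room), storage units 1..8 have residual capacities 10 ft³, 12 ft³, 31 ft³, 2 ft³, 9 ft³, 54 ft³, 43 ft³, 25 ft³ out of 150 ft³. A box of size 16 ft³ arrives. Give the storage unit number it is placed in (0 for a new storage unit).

8

Storage units with room: storage unit 3 (31 ft³), storage unit 6 (54 ft³), storage unit 7 (43 ft³), storage unit 8 (25 ft³).
Tightest fit is storage unit 8 with 25 ft³ free.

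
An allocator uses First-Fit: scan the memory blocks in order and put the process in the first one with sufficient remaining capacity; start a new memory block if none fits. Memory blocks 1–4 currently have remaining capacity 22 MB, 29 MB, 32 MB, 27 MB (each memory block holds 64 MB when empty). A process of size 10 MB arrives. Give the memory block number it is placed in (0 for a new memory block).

Memory blocks with room: memory block 1 (22 MB), memory block 2 (29 MB), memory block 3 (32 MB), memory block 4 (27 MB).
The first with room is memory block 1.

1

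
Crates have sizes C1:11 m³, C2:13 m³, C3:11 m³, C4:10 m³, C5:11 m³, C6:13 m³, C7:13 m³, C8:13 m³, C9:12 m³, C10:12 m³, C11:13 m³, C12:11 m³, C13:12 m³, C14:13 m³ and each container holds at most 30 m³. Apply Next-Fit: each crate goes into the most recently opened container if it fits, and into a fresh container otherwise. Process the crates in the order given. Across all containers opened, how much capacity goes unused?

42

Put C1 (11 m³) in container 1; 19 m³ remain.
Put C2 (13 m³) in container 1; 6 m³ remain.
Put C3 (11 m³) in container 2; 19 m³ remain.
Put C4 (10 m³) in container 2; 9 m³ remain.
Put C5 (11 m³) in container 3; 19 m³ remain.
Put C6 (13 m³) in container 3; 6 m³ remain.
Put C7 (13 m³) in container 4; 17 m³ remain.
Put C8 (13 m³) in container 4; 4 m³ remain.
Put C9 (12 m³) in container 5; 18 m³ remain.
Put C10 (12 m³) in container 5; 6 m³ remain.
Put C11 (13 m³) in container 6; 17 m³ remain.
Put C12 (11 m³) in container 6; 6 m³ remain.
Put C13 (12 m³) in container 7; 18 m³ remain.
Put C14 (13 m³) in container 7; 5 m³ remain.
7 containers × 30 m³ = 210 m³; used 168 m³; unused 42 m³.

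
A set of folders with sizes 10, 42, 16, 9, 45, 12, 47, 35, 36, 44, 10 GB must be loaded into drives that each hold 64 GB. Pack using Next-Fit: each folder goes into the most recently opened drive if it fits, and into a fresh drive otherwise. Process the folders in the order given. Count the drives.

7

Put 10 GB in drive 1; 54 GB remain.
Put 42 GB in drive 1; 12 GB remain.
Put 16 GB in drive 2; 48 GB remain.
Put 9 GB in drive 2; 39 GB remain.
Put 45 GB in drive 3; 19 GB remain.
Put 12 GB in drive 3; 7 GB remain.
Put 47 GB in drive 4; 17 GB remain.
Put 35 GB in drive 5; 29 GB remain.
Put 36 GB in drive 6; 28 GB remain.
Put 44 GB in drive 7; 20 GB remain.
Put 10 GB in drive 7; 10 GB remain.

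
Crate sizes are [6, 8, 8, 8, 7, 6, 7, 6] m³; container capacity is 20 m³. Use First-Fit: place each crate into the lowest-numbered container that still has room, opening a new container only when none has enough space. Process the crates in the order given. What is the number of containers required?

3

Put 6 m³ in container 1; 14 m³ remain.
Put 8 m³ in container 1; 6 m³ remain.
Put 8 m³ in container 2; 12 m³ remain.
Put 8 m³ in container 2; 4 m³ remain.
Put 7 m³ in container 3; 13 m³ remain.
Put 6 m³ in container 1; 0 m³ remain.
Put 7 m³ in container 3; 6 m³ remain.
Put 6 m³ in container 3; 0 m³ remain.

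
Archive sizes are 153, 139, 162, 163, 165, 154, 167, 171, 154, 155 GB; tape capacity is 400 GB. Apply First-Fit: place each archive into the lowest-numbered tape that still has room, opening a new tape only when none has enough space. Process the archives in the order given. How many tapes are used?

5

153 GB → tape 1 (remaining 247 GB)
139 GB → tape 1 (remaining 108 GB)
162 GB → tape 2 (remaining 238 GB)
163 GB → tape 2 (remaining 75 GB)
165 GB → tape 3 (remaining 235 GB)
154 GB → tape 3 (remaining 81 GB)
167 GB → tape 4 (remaining 233 GB)
171 GB → tape 4 (remaining 62 GB)
154 GB → tape 5 (remaining 246 GB)
155 GB → tape 5 (remaining 91 GB)
Final tapes: [153,139] [162,163] [165,154] [167,171] [154,155].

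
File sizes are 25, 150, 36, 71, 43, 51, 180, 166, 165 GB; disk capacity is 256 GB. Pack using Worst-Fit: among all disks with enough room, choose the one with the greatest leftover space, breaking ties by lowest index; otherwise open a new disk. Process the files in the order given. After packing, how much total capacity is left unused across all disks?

disk 1: place 25 GB, 231 GB left
disk 1: place 150 GB, 81 GB left
disk 1: place 36 GB, 45 GB left
disk 2: place 71 GB, 185 GB left
disk 2: place 43 GB, 142 GB left
disk 2: place 51 GB, 91 GB left
disk 3: place 180 GB, 76 GB left
disk 4: place 166 GB, 90 GB left
disk 5: place 165 GB, 91 GB left
5 disks × 256 GB = 1280 GB; used 887 GB; unused 393 GB.

393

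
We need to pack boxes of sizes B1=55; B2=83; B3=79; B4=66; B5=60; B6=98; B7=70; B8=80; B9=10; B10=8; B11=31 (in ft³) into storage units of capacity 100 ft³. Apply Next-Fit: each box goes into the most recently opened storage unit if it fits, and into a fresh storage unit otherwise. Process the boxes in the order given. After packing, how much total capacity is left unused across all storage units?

B1 (55 ft³) → storage unit 1 (remaining 45 ft³)
B2 (83 ft³) → storage unit 2 (remaining 17 ft³)
B3 (79 ft³) → storage unit 3 (remaining 21 ft³)
B4 (66 ft³) → storage unit 4 (remaining 34 ft³)
B5 (60 ft³) → storage unit 5 (remaining 40 ft³)
B6 (98 ft³) → storage unit 6 (remaining 2 ft³)
B7 (70 ft³) → storage unit 7 (remaining 30 ft³)
B8 (80 ft³) → storage unit 8 (remaining 20 ft³)
B9 (10 ft³) → storage unit 8 (remaining 10 ft³)
B10 (8 ft³) → storage unit 8 (remaining 2 ft³)
B11 (31 ft³) → storage unit 9 (remaining 69 ft³)
9 storage units × 100 ft³ = 900 ft³; used 640 ft³; unused 260 ft³.

260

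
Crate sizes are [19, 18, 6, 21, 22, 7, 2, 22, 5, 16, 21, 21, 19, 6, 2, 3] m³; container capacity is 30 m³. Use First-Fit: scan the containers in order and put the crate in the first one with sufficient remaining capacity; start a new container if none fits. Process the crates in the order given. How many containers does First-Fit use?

container 1: place 19 m³, 11 m³ left
container 2: place 18 m³, 12 m³ left
container 1: place 6 m³, 5 m³ left
container 3: place 21 m³, 9 m³ left
container 4: place 22 m³, 8 m³ left
container 2: place 7 m³, 5 m³ left
container 1: place 2 m³, 3 m³ left
container 5: place 22 m³, 8 m³ left
container 2: place 5 m³, 0 m³ left
container 6: place 16 m³, 14 m³ left
container 7: place 21 m³, 9 m³ left
container 8: place 21 m³, 9 m³ left
container 9: place 19 m³, 11 m³ left
container 3: place 6 m³, 3 m³ left
container 1: place 2 m³, 1 m³ left
container 3: place 3 m³, 0 m³ left

9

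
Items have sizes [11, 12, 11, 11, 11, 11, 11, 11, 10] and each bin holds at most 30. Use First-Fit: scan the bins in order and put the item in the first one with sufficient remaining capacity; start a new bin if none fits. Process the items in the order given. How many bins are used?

Put 11 in bin 1; 19 remain.
Put 12 in bin 1; 7 remain.
Put 11 in bin 2; 19 remain.
Put 11 in bin 2; 8 remain.
Put 11 in bin 3; 19 remain.
Put 11 in bin 3; 8 remain.
Put 11 in bin 4; 19 remain.
Put 11 in bin 4; 8 remain.
Put 10 in bin 5; 20 remain.
Final bins: [11,12] [11,11] [11,11] [11,11] [10].

5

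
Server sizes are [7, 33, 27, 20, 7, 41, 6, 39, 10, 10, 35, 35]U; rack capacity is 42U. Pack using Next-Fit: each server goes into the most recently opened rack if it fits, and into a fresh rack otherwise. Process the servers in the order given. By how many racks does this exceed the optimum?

Next-Fit: [7,33] [27] [20,7] [41] [6] [39] [10,10] [35] [35] → 9 racks.
Total size 270U; any packing needs at least ⌈270/42⌉ = 7 racks.
An optimal packing achieves that bound: [41] [39] [35,7] [35,7] [33,6] [27,10] [20,10] → 7 racks.
Excess: 9 − 7 = 2.

2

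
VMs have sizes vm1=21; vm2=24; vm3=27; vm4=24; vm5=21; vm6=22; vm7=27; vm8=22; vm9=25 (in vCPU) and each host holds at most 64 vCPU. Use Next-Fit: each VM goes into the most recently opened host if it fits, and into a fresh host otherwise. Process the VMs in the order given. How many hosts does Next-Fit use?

5

Put vm1 (21 vCPU) in host 1; 43 vCPU remain.
Put vm2 (24 vCPU) in host 1; 19 vCPU remain.
Put vm3 (27 vCPU) in host 2; 37 vCPU remain.
Put vm4 (24 vCPU) in host 2; 13 vCPU remain.
Put vm5 (21 vCPU) in host 3; 43 vCPU remain.
Put vm6 (22 vCPU) in host 3; 21 vCPU remain.
Put vm7 (27 vCPU) in host 4; 37 vCPU remain.
Put vm8 (22 vCPU) in host 4; 15 vCPU remain.
Put vm9 (25 vCPU) in host 5; 39 vCPU remain.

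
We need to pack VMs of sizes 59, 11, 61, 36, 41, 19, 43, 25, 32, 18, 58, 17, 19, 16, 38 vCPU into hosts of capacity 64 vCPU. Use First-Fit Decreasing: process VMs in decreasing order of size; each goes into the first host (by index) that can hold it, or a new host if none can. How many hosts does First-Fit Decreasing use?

9

Sorted descending: 61, 59, 58, 43, 41, 38, 36, 32, 25, 19, 19, 18, 17, 16, 11.
host 1: place 61 vCPU, 3 vCPU left
host 2: place 59 vCPU, 5 vCPU left
host 3: place 58 vCPU, 6 vCPU left
host 4: place 43 vCPU, 21 vCPU left
host 5: place 41 vCPU, 23 vCPU left
host 6: place 38 vCPU, 26 vCPU left
host 7: place 36 vCPU, 28 vCPU left
host 8: place 32 vCPU, 32 vCPU left
host 6: place 25 vCPU, 1 vCPU left
host 4: place 19 vCPU, 2 vCPU left
host 5: place 19 vCPU, 4 vCPU left
host 7: place 18 vCPU, 10 vCPU left
host 8: place 17 vCPU, 15 vCPU left
host 9: place 16 vCPU, 48 vCPU left
host 8: place 11 vCPU, 4 vCPU left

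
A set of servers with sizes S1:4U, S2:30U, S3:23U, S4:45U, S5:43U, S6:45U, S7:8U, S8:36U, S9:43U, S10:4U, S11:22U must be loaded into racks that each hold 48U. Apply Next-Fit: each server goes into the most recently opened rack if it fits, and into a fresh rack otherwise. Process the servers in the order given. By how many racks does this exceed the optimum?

Next-Fit: [4,30] [23] [45] [43] [45] [8,36] [43,4] [22] → 8 racks.
Total size 303U; any packing needs at least ⌈303/48⌉ = 7 racks.
An optimal packing achieves that bound: [45] [45] [43,4] [43,4] [36,8] [30] [23,22] → 7 racks.
Excess: 8 − 7 = 1.

1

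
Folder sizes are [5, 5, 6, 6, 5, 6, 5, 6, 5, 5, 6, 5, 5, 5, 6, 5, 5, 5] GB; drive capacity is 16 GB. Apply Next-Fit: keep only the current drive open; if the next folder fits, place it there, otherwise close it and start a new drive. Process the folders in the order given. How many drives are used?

Put 5 GB in drive 1; 11 GB remain.
Put 5 GB in drive 1; 6 GB remain.
Put 6 GB in drive 1; 0 GB remain.
Put 6 GB in drive 2; 10 GB remain.
Put 5 GB in drive 2; 5 GB remain.
Put 6 GB in drive 3; 10 GB remain.
Put 5 GB in drive 3; 5 GB remain.
Put 6 GB in drive 4; 10 GB remain.
Put 5 GB in drive 4; 5 GB remain.
Put 5 GB in drive 4; 0 GB remain.
Put 6 GB in drive 5; 10 GB remain.
Put 5 GB in drive 5; 5 GB remain.
Put 5 GB in drive 5; 0 GB remain.
Put 5 GB in drive 6; 11 GB remain.
Put 6 GB in drive 6; 5 GB remain.
Put 5 GB in drive 6; 0 GB remain.
Put 5 GB in drive 7; 11 GB remain.
Put 5 GB in drive 7; 6 GB remain.

7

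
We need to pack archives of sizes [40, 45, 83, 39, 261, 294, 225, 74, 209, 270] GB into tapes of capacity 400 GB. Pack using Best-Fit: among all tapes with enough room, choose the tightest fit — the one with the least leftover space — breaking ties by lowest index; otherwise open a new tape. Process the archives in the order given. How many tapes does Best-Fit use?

Put 40 GB in tape 1; 360 GB remain.
Put 45 GB in tape 1; 315 GB remain.
Put 83 GB in tape 1; 232 GB remain.
Put 39 GB in tape 1; 193 GB remain.
Put 261 GB in tape 2; 139 GB remain.
Put 294 GB in tape 3; 106 GB remain.
Put 225 GB in tape 4; 175 GB remain.
Put 74 GB in tape 3; 32 GB remain.
Put 209 GB in tape 5; 191 GB remain.
Put 270 GB in tape 6; 130 GB remain.
Final tapes: [40,45,83,39] [261] [294,74] [225] [209] [270].

6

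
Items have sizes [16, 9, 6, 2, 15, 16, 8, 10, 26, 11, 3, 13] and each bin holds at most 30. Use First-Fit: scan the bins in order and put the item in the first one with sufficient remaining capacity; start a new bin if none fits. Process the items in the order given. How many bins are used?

bin 1: place 16, 14 left
bin 1: place 9, 5 left
bin 2: place 6, 24 left
bin 1: place 2, 3 left
bin 2: place 15, 9 left
bin 3: place 16, 14 left
bin 2: place 8, 1 left
bin 3: place 10, 4 left
bin 4: place 26, 4 left
bin 5: place 11, 19 left
bin 1: place 3, 0 left
bin 5: place 13, 6 left
Final bins: [16,9,2,3] [6,15,8] [16,10] [26] [11,13].

5 bins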